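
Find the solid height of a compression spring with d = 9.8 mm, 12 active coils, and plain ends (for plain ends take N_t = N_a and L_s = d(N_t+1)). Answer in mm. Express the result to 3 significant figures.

127 mm

plain ends: N_t = N_a = 12
L_s = d·(N_t+1) = 9.8 × 13 = 127.4 mm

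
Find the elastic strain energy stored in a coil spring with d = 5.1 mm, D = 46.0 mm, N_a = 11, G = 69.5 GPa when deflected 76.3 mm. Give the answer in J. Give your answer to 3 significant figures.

16.0 J

k = Gd⁴/(8D³N_a) = (69.5×10³)(5.1⁴)/(8·46.0³·11) = 5.4892 N/mm
U = ½kδ² = 0.5 × 5.4892 × 76.3² = 15978 N·mm = 15.978 J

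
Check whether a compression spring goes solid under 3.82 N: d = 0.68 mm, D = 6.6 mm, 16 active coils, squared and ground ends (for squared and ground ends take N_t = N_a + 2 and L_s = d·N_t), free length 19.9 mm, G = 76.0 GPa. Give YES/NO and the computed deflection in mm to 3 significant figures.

YES, δ = 8.65 mm

k = Gd⁴/(8D³N_a) = (76.0×10³)(0.68⁴)/(8·6.6³·16) = 0.44158 N/mm
N_t = 18; L_s = 0.68·18 = 12.24 mm; δ_solid = L₀ − L_s = 19.9 − 12.24 = 7.66 mm
δ = F/k = 3.82/0.44158 = 8.6508 mm
δ ≥ δ_solid → spring goes solid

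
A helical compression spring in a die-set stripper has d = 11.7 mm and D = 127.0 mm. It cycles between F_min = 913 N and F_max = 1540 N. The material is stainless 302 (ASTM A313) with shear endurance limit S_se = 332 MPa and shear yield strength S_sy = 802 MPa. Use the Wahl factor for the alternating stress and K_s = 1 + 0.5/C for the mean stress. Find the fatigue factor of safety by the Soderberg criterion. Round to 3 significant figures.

1.86

C = D/d = 127.0/11.7 = 10.8547; K_W = (4C−1)/(4C−4)+0.615/C = 1.1328; K_s = 1+0.5/C = 1.0461
F_a = (F_max−F_min)/2 = 313.5 N; F_m = (F_max+F_min)/2 = 1226.5 N
τ_a = K_W·8F_aD/(πd³) = 1.1328 × 63.303 = 71.707 MPa
τ_m = K_s·8F_mD/(πd³) = 1.0461 × 247.66 = 259.07 MPa
Soderberg: 1/n_f = τ_a/S_se + τ_m/S_sy = 71.707/332 + 259.07/802 = 0.21599 + 0.32303 = 0.53901
n_f = 1/0.53901 = 1.855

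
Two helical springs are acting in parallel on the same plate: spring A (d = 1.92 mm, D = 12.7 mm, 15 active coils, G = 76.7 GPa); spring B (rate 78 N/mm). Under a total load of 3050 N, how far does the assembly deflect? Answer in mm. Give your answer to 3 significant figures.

37.1 mm

k_A = Gd⁴/(8D³N_a) = (76.7×10³)(1.92⁴)/(8·12.7³·15) = 4.2404 N/mm
Parallel: k_eq = 4.2404 + 78 = 82.24 N/mm
δ = F/k_eq = 3050/82.24 = 37.086 mm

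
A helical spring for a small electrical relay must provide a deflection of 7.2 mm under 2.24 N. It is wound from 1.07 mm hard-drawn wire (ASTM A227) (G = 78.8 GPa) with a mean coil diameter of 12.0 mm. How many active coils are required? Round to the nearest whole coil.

24

Required rate k = F/δ = 2.24/7.2 = 0.31111 N/mm
N_a = Gd⁴/(8D³k) = (78.8×10³ × 1.07⁴)/(8 × 12.0³ × 0.31111)
    = 103291 / 4300.8 = 24.02 → 24 coils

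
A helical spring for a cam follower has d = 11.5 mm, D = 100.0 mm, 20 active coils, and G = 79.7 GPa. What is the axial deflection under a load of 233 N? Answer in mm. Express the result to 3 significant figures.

26.7 mm

k = Gd⁴/(8D³N_a) = (79.7×10³)(11.5⁴)/(8·100.0³·20) = 8.7122 N/mm
δ = F/k = 233 / 8.7122 = 26.744 mm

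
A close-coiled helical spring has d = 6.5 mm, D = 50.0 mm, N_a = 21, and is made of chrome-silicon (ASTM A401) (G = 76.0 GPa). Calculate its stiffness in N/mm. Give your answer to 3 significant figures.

6.46 N/mm

k = Gd⁴/(8D³N_a) = (76.0×10³ × 6.5⁴) / (8 × 50.0³ × 21)
  = 1.35665e+08 / 2.1e+07 = 6.4602 N/mm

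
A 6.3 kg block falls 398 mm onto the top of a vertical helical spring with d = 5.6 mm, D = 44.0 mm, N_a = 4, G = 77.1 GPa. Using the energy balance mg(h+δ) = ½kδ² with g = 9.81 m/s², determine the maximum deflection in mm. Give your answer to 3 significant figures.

44.3 mm

k = Gd⁴/(8D³N_a) = (77.1×10³)(5.6⁴)/(8·44.0³·4) = 27.816 N/mm
W = mg = 6.3 × 9.81 = 61.803 N
½kδ² − Wδ − Wh = 0 → δ = (W + √(W² + 2kWh))/k
δ = (61.803 + √(3819.6 + 1.36843e+06))/27.816 = (61.803 + 1171.4)/27.816 = 44.335 mm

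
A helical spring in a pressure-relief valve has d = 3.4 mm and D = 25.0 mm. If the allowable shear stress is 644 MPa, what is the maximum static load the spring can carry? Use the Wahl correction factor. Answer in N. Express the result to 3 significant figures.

C = D/d = 25.0/3.4 = 7.3529
K_W = (4C−1)/(4C−4) + 0.615/C = 28.412/25.412 + 0.0836 = 1.2017
τ_max = K·8FD/(πd³) → F_max = τ_allow·πd³/(8DK)
F_max = 644·π·3.4³/(8·25.0·1.2017) = 79519/240.34 = 330.86 N

331 N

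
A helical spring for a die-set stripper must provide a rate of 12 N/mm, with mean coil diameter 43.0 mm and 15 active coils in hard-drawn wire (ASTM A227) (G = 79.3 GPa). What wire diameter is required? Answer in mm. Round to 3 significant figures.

d = (8D³N_a·k / G)^(1/4) = (8·43.0³·15·12 / (79.3×10³))^0.25
  = (1443.8)^0.25 = 6.1642 mm

6.16 mm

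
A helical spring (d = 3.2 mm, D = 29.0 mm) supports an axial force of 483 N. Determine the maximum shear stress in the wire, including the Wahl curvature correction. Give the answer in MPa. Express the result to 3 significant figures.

Spring index C = D/d = 29.0/3.2 = 9.0625
K_W = (4C−1)/(4C−4) + 0.615/C = 35.250/32.250 + 0.0679 = 1.1609
τ₀ = 8FD/(πd³) = 8·483·29.0/(π·3.2³) = 112056/102.94 = 1088.5 MPa
τ_max = K·τ₀ = 1.1609 × 1088.5 = 1263.6 MPa

1260 MPa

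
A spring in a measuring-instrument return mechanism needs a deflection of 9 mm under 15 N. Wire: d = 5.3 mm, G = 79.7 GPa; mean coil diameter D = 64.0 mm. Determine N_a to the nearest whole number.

Required rate k = F/δ = 15/9 = 1.6667 N/mm
N_a = Gd⁴/(8D³k) = (79.7×10³ × 5.3⁴)/(8 × 64.0³ × 1.6667)
    = 6.28871e+07 / 3.49525e+06 = 17.99 → 18 coils

18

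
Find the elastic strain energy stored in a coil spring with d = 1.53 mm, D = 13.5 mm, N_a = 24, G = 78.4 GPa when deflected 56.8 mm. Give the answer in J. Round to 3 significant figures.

k = Gd⁴/(8D³N_a) = (78.4×10³)(1.53⁴)/(8·13.5³·24) = 0.90945 N/mm
U = ½kδ² = 0.5 × 0.90945 × 56.8² = 1467.1 N·mm = 1.4671 J

1.47 J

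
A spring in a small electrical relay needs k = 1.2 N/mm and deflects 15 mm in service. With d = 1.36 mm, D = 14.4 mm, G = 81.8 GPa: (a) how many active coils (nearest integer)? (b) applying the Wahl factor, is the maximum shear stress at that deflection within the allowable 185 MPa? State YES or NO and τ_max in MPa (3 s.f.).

(a) 10 coils; (b) NO, τ_max = 291 MPa

N_a = Gd⁴/(8D³k) = (81.8×10³)(1.36⁴)/(8·14.4³·1.2) = 9.762 → N_a = 10
Actual rate k = Gd⁴/(8D³·10) = 1.1715 N/mm
Working load F = kδ = 1.1715·15 = 17.572 N
C = 14.4/1.36 = 10.5882; K_W = (4C−1)/(4C−4)+0.615/C = 1.1363
τ_max = K_W·8FD/(πd³) = 1.1363·256.16 = 291.07 MPa
τ_max > 185 MPa → exceeds allowable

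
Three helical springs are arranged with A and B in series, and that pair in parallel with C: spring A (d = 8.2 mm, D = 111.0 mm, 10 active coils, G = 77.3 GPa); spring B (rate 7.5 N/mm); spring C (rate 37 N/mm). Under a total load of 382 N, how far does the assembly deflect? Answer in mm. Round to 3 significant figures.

k_A = Gd⁴/(8D³N_a) = (77.3×10³)(8.2⁴)/(8·111.0³·10) = 3.1943 N/mm
Springs A,B series: k_AB = 1/(1/3.1943+1/7.5) = 2.2402 N/mm; parallel with C: k_eq = 2.2402+37 = 39.24 N/mm
δ = F/k_eq = 382/39.24 = 9.7349 mm

9.73 mm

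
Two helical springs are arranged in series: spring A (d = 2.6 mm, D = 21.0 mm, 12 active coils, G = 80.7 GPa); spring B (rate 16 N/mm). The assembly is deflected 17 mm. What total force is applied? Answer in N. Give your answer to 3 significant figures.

k_A = Gd⁴/(8D³N_a) = (80.7×10³)(2.6⁴)/(8·21.0³·12) = 4.148 N/mm
Series: 1/k_eq = 1/4.148 + 1/16 = 0.30358; k_eq = 3.294 N/mm
F = k_eq·δ = 3.294·17 = 55.998 N

56.0 N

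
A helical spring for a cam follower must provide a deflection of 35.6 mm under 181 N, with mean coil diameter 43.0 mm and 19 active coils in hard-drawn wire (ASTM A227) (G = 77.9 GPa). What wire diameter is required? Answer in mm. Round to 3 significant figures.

5.30 mm

Required rate k = F/δ = 181/35.6 = 5.0843 N/mm
d = (8D³N_a·k / G)^(1/4) = (8·43.0³·19·5.0843 / (77.9×10³))^0.25
  = (788.75)^0.25 = 5.2995 mm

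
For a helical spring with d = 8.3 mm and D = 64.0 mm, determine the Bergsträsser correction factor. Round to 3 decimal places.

C = D/d = 64.0/8.3 = 7.7108
K_B = (4C+2)/(4C−3) = 32.843/27.843 = 1.1796

1.180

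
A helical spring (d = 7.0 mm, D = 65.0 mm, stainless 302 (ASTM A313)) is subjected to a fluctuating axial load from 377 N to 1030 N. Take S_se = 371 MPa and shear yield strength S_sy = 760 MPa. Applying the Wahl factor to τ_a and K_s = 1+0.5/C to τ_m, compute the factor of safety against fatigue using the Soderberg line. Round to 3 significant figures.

1.04

C = D/d = 65.0/7.0 = 9.2857; K_W = (4C−1)/(4C−4)+0.615/C = 1.1567; K_s = 1+0.5/C = 1.0538
F_a = (F_max−F_min)/2 = 326.5 N; F_m = (F_max+F_min)/2 = 703.5 N
τ_a = K_W·8F_aD/(πd³) = 1.1567 × 157.56 = 182.26 MPa
τ_m = K_s·8F_mD/(πd³) = 1.0538 × 339.49 = 357.77 MPa
Soderberg: 1/n_f = τ_a/S_se + τ_m/S_sy = 182.26/371 + 357.77/760 = 0.49126 + 0.47075 = 0.962
n_f = 1/0.962 = 1.039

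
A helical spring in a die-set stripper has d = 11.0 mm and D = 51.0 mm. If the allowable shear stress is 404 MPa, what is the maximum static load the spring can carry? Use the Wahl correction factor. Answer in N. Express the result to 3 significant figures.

3090 N

C = D/d = 51.0/11.0 = 4.6364
K_W = (4C−1)/(4C−4) + 0.615/C = 17.545/14.545 + 0.1326 = 1.3389
τ_max = K·8FD/(πd³) → F_max = τ_allow·πd³/(8DK)
F_max = 404·π·11.0³/(8·51.0·1.3389) = 1.6893e+06/546.27 = 3092.4 N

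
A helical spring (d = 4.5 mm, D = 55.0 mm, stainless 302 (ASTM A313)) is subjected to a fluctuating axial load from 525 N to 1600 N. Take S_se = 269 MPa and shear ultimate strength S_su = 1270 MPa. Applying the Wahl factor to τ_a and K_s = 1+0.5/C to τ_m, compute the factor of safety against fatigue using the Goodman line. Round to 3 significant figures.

0.210

C = D/d = 55.0/4.5 = 12.2222; K_W = (4C−1)/(4C−4)+0.615/C = 1.1171; K_s = 1+0.5/C = 1.0409
F_a = (F_max−F_min)/2 = 537.5 N; F_m = (F_max+F_min)/2 = 1062.5 N
τ_a = K_W·8F_aD/(πd³) = 1.1171 × 826.12 = 922.9 MPa
τ_m = K_s·8F_mD/(πd³) = 1.0409 × 1633 = 1699.8 MPa
Goodman: 1/n_f = τ_a/S_se + τ_m/S_su = 922.9/269 + 1699.8/1270 = 3.43086 + 1.33845 = 4.7693
n_f = 1/4.7693 = 0.2097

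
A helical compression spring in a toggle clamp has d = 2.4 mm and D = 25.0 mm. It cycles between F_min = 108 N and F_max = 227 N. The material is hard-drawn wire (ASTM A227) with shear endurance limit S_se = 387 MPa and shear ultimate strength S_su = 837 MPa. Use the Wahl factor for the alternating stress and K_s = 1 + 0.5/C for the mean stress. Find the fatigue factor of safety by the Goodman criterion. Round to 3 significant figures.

C = D/d = 25.0/2.4 = 10.4167; K_W = (4C−1)/(4C−4)+0.615/C = 1.1387; K_s = 1+0.5/C = 1.0480
F_a = (F_max−F_min)/2 = 59.5 N; F_m = (F_max+F_min)/2 = 167.5 N
τ_a = K_W·8F_aD/(πd³) = 1.1387 × 274.01 = 312.01 MPa
τ_m = K_s·8F_mD/(πd³) = 1.0480 × 771.37 = 808.39 MPa
Goodman: 1/n_f = τ_a/S_se + τ_m/S_su = 312.01/387 + 808.39/837 = 0.80623 + 0.96582 = 1.772
n_f = 1/1.772 = 0.5643

0.564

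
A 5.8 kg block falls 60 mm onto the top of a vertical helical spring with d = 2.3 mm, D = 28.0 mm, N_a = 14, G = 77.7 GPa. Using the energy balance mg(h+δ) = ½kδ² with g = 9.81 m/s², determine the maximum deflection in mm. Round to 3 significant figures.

173 mm

k = Gd⁴/(8D³N_a) = (77.7×10³)(2.3⁴)/(8·28.0³·14) = 0.88438 N/mm
W = mg = 5.8 × 9.81 = 56.898 N
½kδ² − Wδ − Wh = 0 → δ = (W + √(W² + 2kWh))/k
δ = (56.898 + √(3237.4 + 6038.35))/0.88438 = (56.898 + 96.311)/0.88438 = 173.24 mm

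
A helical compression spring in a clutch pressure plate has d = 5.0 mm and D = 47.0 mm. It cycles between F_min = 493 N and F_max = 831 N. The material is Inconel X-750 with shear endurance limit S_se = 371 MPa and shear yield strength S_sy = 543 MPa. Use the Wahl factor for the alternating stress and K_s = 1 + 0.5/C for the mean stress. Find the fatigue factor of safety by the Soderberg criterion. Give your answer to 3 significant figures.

C = D/d = 47.0/5.0 = 9.4000; K_W = (4C−1)/(4C−4)+0.615/C = 1.1547; K_s = 1+0.5/C = 1.0532
F_a = (F_max−F_min)/2 = 169 N; F_m = (F_max+F_min)/2 = 662 N
τ_a = K_W·8F_aD/(πd³) = 1.1547 × 161.81 = 186.85 MPa
τ_m = K_s·8F_mD/(πd³) = 1.0532 × 633.85 = 667.56 MPa
Soderberg: 1/n_f = τ_a/S_se + τ_m/S_sy = 186.85/371 + 667.56/543 = 0.50363 + 1.22940 = 1.733
n_f = 1/1.733 = 0.577

0.577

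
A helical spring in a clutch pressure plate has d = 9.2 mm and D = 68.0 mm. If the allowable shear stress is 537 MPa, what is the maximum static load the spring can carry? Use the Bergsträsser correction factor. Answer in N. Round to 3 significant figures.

2030 N

C = D/d = 68.0/9.2 = 7.3913
K_B = (4C+2)/(4C−3) = 31.565/26.565 = 1.1882
τ_max = K·8FD/(πd³) → F_max = τ_allow·πd³/(8DK)
F_max = 537·π·9.2³/(8·68.0·1.1882) = 1.3137e+06/646.39 = 2032.3 N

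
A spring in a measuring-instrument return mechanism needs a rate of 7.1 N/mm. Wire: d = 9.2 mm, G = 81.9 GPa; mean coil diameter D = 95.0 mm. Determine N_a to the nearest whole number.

12

N_a = Gd⁴/(8D³k) = (81.9×10³ × 9.2⁴)/(8 × 95.0³ × 7.1)
    = 5.86726e+08 / 4.86989e+07 = 12.05 → 12 coils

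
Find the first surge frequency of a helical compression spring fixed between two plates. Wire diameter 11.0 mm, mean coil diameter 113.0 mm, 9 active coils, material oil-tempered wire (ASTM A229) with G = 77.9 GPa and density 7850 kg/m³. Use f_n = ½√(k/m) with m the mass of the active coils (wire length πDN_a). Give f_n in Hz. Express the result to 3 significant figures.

k = Gd⁴/(8D³N_a) = (77.9×10³)(11.0⁴)/(8·113.0³·9) = 10.978 N/mm = 10978 N/m
Wire length L = πDN_a = π·113.0·9 = 3195 mm
m = ρ·(πd²/4)·L = 7850 × 95.033×10⁻⁶ m² × 3.195 m = 2.3835 kg
f_n = ½√(k/m) = 0.5·√(10978/2.3835) = 0.5·√(4606) = 33.934 Hz

33.9 Hz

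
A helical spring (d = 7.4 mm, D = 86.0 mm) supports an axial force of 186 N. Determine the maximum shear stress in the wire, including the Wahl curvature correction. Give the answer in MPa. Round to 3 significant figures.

Spring index C = D/d = 86.0/7.4 = 11.6216
K_W = (4C−1)/(4C−4) + 0.615/C = 45.486/42.486 + 0.0529 = 1.1235
τ₀ = 8FD/(πd³) = 8·186·86.0/(π·7.4³) = 127968/1273 = 100.52 MPa
τ_max = K·τ₀ = 1.1235 × 100.52 = 112.94 MPa

113 MPa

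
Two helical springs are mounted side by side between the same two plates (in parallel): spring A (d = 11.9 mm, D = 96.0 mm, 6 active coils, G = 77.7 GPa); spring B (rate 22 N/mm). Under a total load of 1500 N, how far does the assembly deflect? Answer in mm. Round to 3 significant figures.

25.6 mm

k_A = Gd⁴/(8D³N_a) = (77.7×10³)(11.9⁴)/(8·96.0³·6) = 36.691 N/mm
Parallel: k_eq = 36.691 + 22 = 58.691 N/mm
δ = F/k_eq = 1500/58.691 = 25.558 mm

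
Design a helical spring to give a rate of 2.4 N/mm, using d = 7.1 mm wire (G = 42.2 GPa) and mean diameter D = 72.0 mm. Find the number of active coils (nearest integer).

15

N_a = Gd⁴/(8D³k) = (42.2×10³ × 7.1⁴)/(8 × 72.0³ × 2.4)
    = 1.07237e+08 / 7.16636e+06 = 14.96 → 15 coils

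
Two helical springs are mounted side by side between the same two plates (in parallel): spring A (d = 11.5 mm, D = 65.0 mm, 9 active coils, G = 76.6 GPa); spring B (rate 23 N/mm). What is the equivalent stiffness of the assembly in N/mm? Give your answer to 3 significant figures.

90.8 N/mm

k_A = Gd⁴/(8D³N_a) = (76.6×10³)(11.5⁴)/(8·65.0³·9) = 67.756 N/mm
Parallel: k_eq = 67.756 + 23 = 90.756 N/mm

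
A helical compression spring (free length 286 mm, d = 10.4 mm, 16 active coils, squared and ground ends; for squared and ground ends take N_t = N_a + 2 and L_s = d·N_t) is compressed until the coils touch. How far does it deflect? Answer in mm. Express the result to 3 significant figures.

98.8 mm

N_t = 18; L_s = 10.4·18 = 187.2 mm
δ_solid = L₀ − L_s = 286 − 187.2 = 98.8 mm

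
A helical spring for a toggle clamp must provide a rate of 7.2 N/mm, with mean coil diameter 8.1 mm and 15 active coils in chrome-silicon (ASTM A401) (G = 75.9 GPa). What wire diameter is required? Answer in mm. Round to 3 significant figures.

1.57 mm

d = (8D³N_a·k / G)^(1/4) = (8·8.1³·15·7.2 / (75.9×10³))^0.25
  = (6.0496)^0.25 = 1.5683 mm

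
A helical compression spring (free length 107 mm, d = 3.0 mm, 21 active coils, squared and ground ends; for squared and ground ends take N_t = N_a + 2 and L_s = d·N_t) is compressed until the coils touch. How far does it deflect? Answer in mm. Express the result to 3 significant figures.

38.0 mm

N_t = 23; L_s = 3.0·23 = 69 mm
δ_solid = L₀ − L_s = 107 − 69 = 38 mm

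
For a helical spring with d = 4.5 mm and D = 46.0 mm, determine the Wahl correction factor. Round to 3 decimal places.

1.141

C = D/d = 46.0/4.5 = 10.2222
K_W = (4C−1)/(4C−4) + 0.615/C = 39.889/36.889 + 0.0602 = 1.1415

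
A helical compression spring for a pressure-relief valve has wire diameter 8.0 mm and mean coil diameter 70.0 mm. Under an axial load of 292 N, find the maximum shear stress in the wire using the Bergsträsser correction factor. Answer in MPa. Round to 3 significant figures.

118 MPa

Spring index C = D/d = 70.0/8.0 = 8.7500
K_B = (4C+2)/(4C−3) = 37.000/32.000 = 1.1562
τ₀ = 8FD/(πd³) = 8·292·70.0/(π·8.0³) = 163520/1608.5 = 101.66 MPa
τ_max = K·τ₀ = 1.1562 × 101.66 = 117.54 MPa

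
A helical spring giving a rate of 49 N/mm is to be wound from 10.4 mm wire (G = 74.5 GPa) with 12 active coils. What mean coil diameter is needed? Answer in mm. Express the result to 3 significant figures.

D = (Gd⁴/(8N_a·k))^(1/3) = (74.5×10³·10.4⁴/(8·12·49))^(1/3)
  = (185277)^(1/3) = 57.0087 mm

57.0 mm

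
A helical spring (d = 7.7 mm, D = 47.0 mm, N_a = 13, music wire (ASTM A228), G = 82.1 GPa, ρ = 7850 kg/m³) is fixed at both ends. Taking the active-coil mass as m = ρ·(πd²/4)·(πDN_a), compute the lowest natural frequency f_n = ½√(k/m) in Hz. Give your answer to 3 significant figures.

97.6 Hz

k = Gd⁴/(8D³N_a) = (82.1×10³)(7.7⁴)/(8·47.0³·13) = 26.729 N/mm = 26729 N/m
Wire length L = πDN_a = π·47.0·13 = 1919.5 mm
m = ρ·(πd²/4)·L = 7850 × 46.566×10⁻⁶ m² × 1.9195 m = 0.70167 kg
f_n = ½√(k/m) = 0.5·√(26729/0.70167) = 0.5·√(38093) = 97.587 Hz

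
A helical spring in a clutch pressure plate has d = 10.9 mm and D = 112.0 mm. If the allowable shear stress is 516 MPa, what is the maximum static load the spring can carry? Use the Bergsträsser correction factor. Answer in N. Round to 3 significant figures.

2070 N

C = D/d = 112.0/10.9 = 10.2752
K_B = (4C+2)/(4C−3) = 43.101/38.101 = 1.1312
τ_max = K·8FD/(πd³) → F_max = τ_allow·πd³/(8DK)
F_max = 516·π·10.9³/(8·112.0·1.1312) = 2.0993e+06/1013.6 = 2071.2 N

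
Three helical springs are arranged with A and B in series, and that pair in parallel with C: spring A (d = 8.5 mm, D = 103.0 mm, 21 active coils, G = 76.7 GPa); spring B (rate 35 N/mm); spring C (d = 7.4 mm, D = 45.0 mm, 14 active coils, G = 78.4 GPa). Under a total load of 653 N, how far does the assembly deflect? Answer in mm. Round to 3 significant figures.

26.0 mm

k_A = Gd⁴/(8D³N_a) = (76.7×10³)(8.5⁴)/(8·103.0³·21) = 2.181 N/mm
k_C = Gd⁴/(8D³N_a) = (78.4×10³)(7.4⁴)/(8·45.0³·14) = 23.035 N/mm
Springs A,B series: k_AB = 1/(1/2.181+1/35) = 2.053 N/mm; parallel with C: k_eq = 2.053+23.035 = 25.088 N/mm
δ = F/k_eq = 653/25.088 = 26.028 mm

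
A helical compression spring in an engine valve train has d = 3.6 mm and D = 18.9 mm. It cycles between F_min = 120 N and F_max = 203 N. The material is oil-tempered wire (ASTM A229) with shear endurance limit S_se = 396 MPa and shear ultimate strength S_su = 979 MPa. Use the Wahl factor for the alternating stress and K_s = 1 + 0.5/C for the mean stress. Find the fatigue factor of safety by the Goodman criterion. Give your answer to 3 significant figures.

C = D/d = 18.9/3.6 = 5.2500; K_W = (4C−1)/(4C−4)+0.615/C = 1.2936; K_s = 1+0.5/C = 1.0952
F_a = (F_max−F_min)/2 = 41.5 N; F_m = (F_max+F_min)/2 = 161.5 N
τ_a = K_W·8F_aD/(πd³) = 1.2936 × 42.81 = 55.379 MPa
τ_m = K_s·8F_mD/(πd³) = 1.0952 × 166.6 = 182.46 MPa
Goodman: 1/n_f = τ_a/S_se + τ_m/S_su = 55.379/396 + 182.46/979 = 0.13985 + 0.18638 = 0.32622
n_f = 1/0.32622 = 3.065

3.07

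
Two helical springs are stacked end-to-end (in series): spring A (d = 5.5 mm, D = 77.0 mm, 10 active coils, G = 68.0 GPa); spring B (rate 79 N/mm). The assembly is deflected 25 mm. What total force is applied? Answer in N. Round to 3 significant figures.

k_A = Gd⁴/(8D³N_a) = (68.0×10³)(5.5⁴)/(8·77.0³·10) = 1.7037 N/mm
Series: 1/k_eq = 1/1.7037 + 1/79 = 0.59961; k_eq = 1.6678 N/mm
F = k_eq·δ = 1.6678·25 = 41.694 N

41.7 N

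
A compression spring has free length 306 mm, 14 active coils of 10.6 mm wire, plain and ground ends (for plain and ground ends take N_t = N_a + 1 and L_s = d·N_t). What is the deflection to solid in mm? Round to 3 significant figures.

N_t = 15; L_s = 10.6·15 = 159 mm
δ_solid = L₀ − L_s = 306 − 159 = 147 mm

147 mm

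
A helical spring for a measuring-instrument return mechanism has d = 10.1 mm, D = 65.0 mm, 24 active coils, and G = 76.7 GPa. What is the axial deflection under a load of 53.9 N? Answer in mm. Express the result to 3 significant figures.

k = Gd⁴/(8D³N_a) = (76.7×10³)(10.1⁴)/(8·65.0³·24) = 15.137 N/mm
δ = F/k = 53.9 / 15.137 = 3.5608 mm

3.56 mm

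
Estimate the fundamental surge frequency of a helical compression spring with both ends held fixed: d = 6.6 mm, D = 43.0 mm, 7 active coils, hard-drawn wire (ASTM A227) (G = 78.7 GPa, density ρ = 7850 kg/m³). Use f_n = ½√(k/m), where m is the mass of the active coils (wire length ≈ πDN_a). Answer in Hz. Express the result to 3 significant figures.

k = Gd⁴/(8D³N_a) = (78.7×10³)(6.6⁴)/(8·43.0³·7) = 33.54 N/mm = 33540 N/m
Wire length L = πDN_a = π·43.0·7 = 945.62 mm
m = ρ·(πd²/4)·L = 7850 × 34.212×10⁻⁶ m² × 0.94562 m = 0.25396 kg
f_n = ½√(k/m) = 0.5·√(33540/0.25396) = 0.5·√(1.3207e+05) = 181.7 Hz

182 Hz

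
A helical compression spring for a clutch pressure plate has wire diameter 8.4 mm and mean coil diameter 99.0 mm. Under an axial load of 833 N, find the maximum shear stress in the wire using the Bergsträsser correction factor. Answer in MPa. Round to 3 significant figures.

394 MPa

Spring index C = D/d = 99.0/8.4 = 11.7857
K_B = (4C+2)/(4C−3) = 49.143/44.143 = 1.1133
τ₀ = 8FD/(πd³) = 8·833·99.0/(π·8.4³) = 659736/1862 = 354.31 MPa
τ_max = K·τ₀ = 1.1133 × 354.31 = 394.44 MPa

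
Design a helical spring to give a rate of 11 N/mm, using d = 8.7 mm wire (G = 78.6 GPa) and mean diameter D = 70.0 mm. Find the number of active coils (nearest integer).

N_a = Gd⁴/(8D³k) = (78.6×10³ × 8.7⁴)/(8 × 70.0³ × 11)
    = 4.50298e+08 / 3.0184e+07 = 14.92 → 15 coils

15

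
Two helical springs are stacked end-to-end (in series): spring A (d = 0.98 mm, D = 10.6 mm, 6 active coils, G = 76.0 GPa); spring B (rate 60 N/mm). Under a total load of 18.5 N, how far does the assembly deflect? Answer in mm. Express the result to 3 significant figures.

k_A = Gd⁴/(8D³N_a) = (76.0×10³)(0.98⁴)/(8·10.6³·6) = 1.2262 N/mm
Series: 1/k_eq = 1/1.2262 + 1/60 = 0.8322; k_eq = 1.2016 N/mm
δ = F/k_eq = 18.5/1.2016 = 15.396 mm

15.4 mm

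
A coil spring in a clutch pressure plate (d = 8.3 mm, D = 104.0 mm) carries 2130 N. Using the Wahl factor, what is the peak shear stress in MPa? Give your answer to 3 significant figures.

Spring index C = D/d = 104.0/8.3 = 12.5301
K_W = (4C−1)/(4C−4) + 0.615/C = 49.120/46.120 + 0.0491 = 1.1141
τ₀ = 8FD/(πd³) = 8·2130·104.0/(π·8.3³) = 1.77216e+06/1796.3 = 986.55 MPa
τ_max = K·τ₀ = 1.1141 × 986.55 = 1099.1 MPa

1100 MPa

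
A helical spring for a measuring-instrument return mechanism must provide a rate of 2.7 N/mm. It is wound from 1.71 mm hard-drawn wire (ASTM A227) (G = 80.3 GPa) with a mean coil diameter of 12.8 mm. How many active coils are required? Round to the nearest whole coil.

N_a = Gd⁴/(8D³k) = (80.3×10³ × 1.71⁴)/(8 × 12.8³ × 2.7)
    = 686594 / 45298.5 = 15.16 → 15 coils

15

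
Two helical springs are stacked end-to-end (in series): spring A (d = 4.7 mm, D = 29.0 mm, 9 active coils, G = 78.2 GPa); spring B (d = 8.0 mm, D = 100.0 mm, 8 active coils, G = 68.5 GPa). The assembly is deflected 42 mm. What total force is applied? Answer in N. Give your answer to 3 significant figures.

153 N

k_A = Gd⁴/(8D³N_a) = (78.2×10³)(4.7⁴)/(8·29.0³·9) = 21.731 N/mm
k_B = Gd⁴/(8D³N_a) = (68.5×10³)(8.0⁴)/(8·100.0³·8) = 4.384 N/mm
Series: 1/k_eq = 1/21.731 + 1/4.384 = 0.27412; k_eq = 3.648 N/mm
F = k_eq·δ = 3.648·42 = 153.22 N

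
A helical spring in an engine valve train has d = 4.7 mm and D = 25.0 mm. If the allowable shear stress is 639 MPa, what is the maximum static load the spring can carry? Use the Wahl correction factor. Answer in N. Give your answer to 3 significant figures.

808 N

C = D/d = 25.0/4.7 = 5.3191
K_W = (4C−1)/(4C−4) + 0.615/C = 20.277/17.277 + 0.1156 = 1.2893
τ_max = K·8FD/(πd³) → F_max = τ_allow·πd³/(8DK)
F_max = 639·π·4.7³/(8·25.0·1.2893) = 2.0842e+05/257.85 = 808.3 N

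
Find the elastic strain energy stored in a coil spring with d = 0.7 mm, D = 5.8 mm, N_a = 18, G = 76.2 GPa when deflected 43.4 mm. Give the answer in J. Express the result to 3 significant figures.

k = Gd⁴/(8D³N_a) = (76.2×10³)(0.7⁴)/(8·5.8³·18) = 0.65118 N/mm
U = ½kδ² = 0.5 × 0.65118 × 43.4² = 613.27 N·mm = 0.61327 J

0.613 J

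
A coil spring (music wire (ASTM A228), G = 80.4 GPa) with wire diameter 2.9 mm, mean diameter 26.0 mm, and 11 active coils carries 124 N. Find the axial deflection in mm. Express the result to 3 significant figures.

33.7 mm

k = Gd⁴/(8D³N_a) = (80.4×10³)(2.9⁴)/(8·26.0³·11) = 3.6766 N/mm
δ = F/k = 124 / 3.6766 = 33.727 mm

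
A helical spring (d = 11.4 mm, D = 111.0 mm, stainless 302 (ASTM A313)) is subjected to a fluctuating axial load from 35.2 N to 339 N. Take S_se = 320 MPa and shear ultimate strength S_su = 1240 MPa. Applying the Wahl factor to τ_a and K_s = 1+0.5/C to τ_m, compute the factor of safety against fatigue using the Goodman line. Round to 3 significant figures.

C = D/d = 111.0/11.4 = 9.7368; K_W = (4C−1)/(4C−4)+0.615/C = 1.1490; K_s = 1+0.5/C = 1.0514
F_a = (F_max−F_min)/2 = 151.9 N; F_m = (F_max+F_min)/2 = 187.1 N
τ_a = K_W·8F_aD/(πd³) = 1.1490 × 28.981 = 33.299 MPa
τ_m = K_s·8F_mD/(πd³) = 1.0514 × 35.696 = 37.529 MPa
Goodman: 1/n_f = τ_a/S_se + τ_m/S_su = 33.299/320 + 37.529/1240 = 0.10406 + 0.03027 = 0.13432
n_f = 1/0.13432 = 7.445

7.44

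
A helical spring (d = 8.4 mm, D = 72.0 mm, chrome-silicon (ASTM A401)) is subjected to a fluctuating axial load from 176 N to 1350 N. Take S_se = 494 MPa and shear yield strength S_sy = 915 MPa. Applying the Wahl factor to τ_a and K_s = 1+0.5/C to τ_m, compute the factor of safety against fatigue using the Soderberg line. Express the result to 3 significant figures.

1.42

C = D/d = 72.0/8.4 = 8.5714; K_W = (4C−1)/(4C−4)+0.615/C = 1.1708; K_s = 1+0.5/C = 1.0583
F_a = (F_max−F_min)/2 = 587 N; F_m = (F_max+F_min)/2 = 763 N
τ_a = K_W·8F_aD/(πd³) = 1.1708 × 181.58 = 212.6 MPa
τ_m = K_s·8F_mD/(πd³) = 1.0583 × 236.03 = 249.79 MPa
Soderberg: 1/n_f = τ_a/S_se + τ_m/S_sy = 212.6/494 + 249.79/915 = 0.43036 + 0.27300 = 0.70336
n_f = 1/0.70336 = 1.422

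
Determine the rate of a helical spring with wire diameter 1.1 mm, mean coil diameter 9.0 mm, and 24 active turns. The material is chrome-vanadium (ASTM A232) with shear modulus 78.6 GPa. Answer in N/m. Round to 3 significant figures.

822 N/m

k = Gd⁴/(8D³N_a) = (78.6×10³ × 1.1⁴) / (8 × 9.0³ × 24)
  = 115078 / 139968 = 0.82218 N/mm = 822.18 N/m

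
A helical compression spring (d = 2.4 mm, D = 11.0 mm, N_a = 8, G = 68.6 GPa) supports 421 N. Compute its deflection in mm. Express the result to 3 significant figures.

15.8 mm

k = Gd⁴/(8D³N_a) = (68.6×10³)(2.4⁴)/(8·11.0³·8) = 26.718 N/mm
δ = F/k = 421 / 26.718 = 15.757 mm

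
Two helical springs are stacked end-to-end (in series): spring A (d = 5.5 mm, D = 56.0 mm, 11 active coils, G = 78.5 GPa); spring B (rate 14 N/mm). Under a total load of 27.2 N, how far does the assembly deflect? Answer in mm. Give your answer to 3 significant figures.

k_A = Gd⁴/(8D³N_a) = (78.5×10³)(5.5⁴)/(8·56.0³·11) = 4.6481 N/mm
Series: 1/k_eq = 1/4.6481 + 1/14 = 0.28657; k_eq = 3.4895 N/mm
δ = F/k_eq = 27.2/3.4895 = 7.7947 mm

7.79 mm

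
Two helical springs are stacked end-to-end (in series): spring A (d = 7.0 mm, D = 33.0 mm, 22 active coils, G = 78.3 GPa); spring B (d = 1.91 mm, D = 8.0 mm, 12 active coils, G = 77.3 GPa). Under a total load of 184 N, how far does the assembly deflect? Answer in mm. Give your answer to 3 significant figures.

15.0 mm

k_A = Gd⁴/(8D³N_a) = (78.3×10³)(7.0⁴)/(8·33.0³·22) = 29.723 N/mm
k_B = Gd⁴/(8D³N_a) = (77.3×10³)(1.91⁴)/(8·8.0³·12) = 20.93 N/mm
Series: 1/k_eq = 1/29.723 + 1/20.93 = 0.081421; k_eq = 12.282 N/mm
δ = F/k_eq = 184/12.282 = 14.982 mm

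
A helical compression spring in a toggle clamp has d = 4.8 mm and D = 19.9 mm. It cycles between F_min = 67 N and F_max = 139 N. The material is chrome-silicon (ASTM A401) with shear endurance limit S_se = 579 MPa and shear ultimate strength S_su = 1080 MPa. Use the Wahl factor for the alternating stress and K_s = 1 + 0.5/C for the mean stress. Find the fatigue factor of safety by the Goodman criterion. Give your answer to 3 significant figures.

11.3

C = D/d = 19.9/4.8 = 4.1458; K_W = (4C−1)/(4C−4)+0.615/C = 1.3868; K_s = 1+0.5/C = 1.1206
F_a = (F_max−F_min)/2 = 36 N; F_m = (F_max+F_min)/2 = 103 N
τ_a = K_W·8F_aD/(πd³) = 1.3868 × 16.496 = 22.876 MPa
τ_m = K_s·8F_mD/(πd³) = 1.1206 × 47.196 = 52.888 MPa
Goodman: 1/n_f = τ_a/S_se + τ_m/S_su = 22.876/579 + 52.888/1080 = 0.03951 + 0.04897 = 0.088479
n_f = 1/0.088479 = 11.3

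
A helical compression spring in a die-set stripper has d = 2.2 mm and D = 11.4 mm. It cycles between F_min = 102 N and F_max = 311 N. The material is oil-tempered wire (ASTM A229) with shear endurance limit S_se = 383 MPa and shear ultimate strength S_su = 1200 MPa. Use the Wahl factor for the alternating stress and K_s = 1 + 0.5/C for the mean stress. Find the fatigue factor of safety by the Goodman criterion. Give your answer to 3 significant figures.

C = D/d = 11.4/2.2 = 5.1818; K_W = (4C−1)/(4C−4)+0.615/C = 1.2980; K_s = 1+0.5/C = 1.0965
F_a = (F_max−F_min)/2 = 104.5 N; F_m = (F_max+F_min)/2 = 206.5 N
τ_a = K_W·8F_aD/(πd³) = 1.2980 × 284.9 = 369.81 MPa
τ_m = K_s·8F_mD/(πd³) = 1.0965 × 562.99 = 617.31 MPa
Goodman: 1/n_f = τ_a/S_se + τ_m/S_su = 369.81/383 + 617.31/1200 = 0.96556 + 0.51442 = 1.48
n_f = 1/1.48 = 0.6757

0.676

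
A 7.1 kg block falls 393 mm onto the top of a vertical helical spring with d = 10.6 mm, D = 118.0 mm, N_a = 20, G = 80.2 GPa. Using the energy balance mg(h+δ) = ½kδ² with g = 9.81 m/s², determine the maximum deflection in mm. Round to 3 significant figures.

139 mm

k = Gd⁴/(8D³N_a) = (80.2×10³)(10.6⁴)/(8·118.0³·20) = 3.8515 N/mm
W = mg = 7.1 × 9.81 = 69.651 N
½kδ² − Wδ − Wh = 0 → δ = (W + √(W² + 2kWh))/k
δ = (69.651 + √(4851.3 + 210854))/3.8515 = (69.651 + 464.44)/3.8515 = 138.67 mm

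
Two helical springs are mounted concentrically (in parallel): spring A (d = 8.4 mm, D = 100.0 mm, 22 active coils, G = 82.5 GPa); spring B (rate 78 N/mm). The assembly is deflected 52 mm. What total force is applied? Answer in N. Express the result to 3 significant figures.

4180 N

k_A = Gd⁴/(8D³N_a) = (82.5×10³)(8.4⁴)/(8·100.0³·22) = 2.3338 N/mm
Parallel: k_eq = 2.3338 + 78 = 80.334 N/mm
F = k_eq·δ = 80.334·52 = 4177.4 N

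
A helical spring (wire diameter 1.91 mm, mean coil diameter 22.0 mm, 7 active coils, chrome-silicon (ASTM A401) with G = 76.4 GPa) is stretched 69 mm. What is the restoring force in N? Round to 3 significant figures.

118 N

k = Gd⁴/(8D³N_a) = (76.4×10³)(1.91⁴)/(8·22.0³·7) = 1.7052 N/mm
F = k·δ = 1.7052 × 69 = 117.66 N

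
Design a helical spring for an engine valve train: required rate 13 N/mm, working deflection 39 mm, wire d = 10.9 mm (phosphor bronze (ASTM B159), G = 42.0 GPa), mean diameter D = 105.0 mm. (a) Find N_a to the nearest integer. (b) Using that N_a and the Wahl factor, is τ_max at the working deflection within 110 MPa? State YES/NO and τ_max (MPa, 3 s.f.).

(a) 5 coils; (b) NO, τ_max = 119 MPa

N_a = Gd⁴/(8D³k) = (42.0×10³)(10.9⁴)/(8·105.0³·13) = 4.924 → N_a = 5
Actual rate k = Gd⁴/(8D³·5) = 12.803 N/mm
Working load F = kδ = 12.803·39 = 499.33 N
C = 105.0/10.9 = 9.6330; K_W = (4C−1)/(4C−4)+0.615/C = 1.1507
τ_max = K_W·8FD/(πd³) = 1.1507·103.1 = 118.63 MPa
τ_max > 110 MPa → exceeds allowable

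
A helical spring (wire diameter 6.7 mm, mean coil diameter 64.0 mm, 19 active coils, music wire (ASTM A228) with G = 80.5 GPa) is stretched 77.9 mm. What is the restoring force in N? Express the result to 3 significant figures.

317 N

k = Gd⁴/(8D³N_a) = (80.5×10³)(6.7⁴)/(8·64.0³·19) = 4.0711 N/mm
F = k·δ = 4.0711 × 77.9 = 317.14 N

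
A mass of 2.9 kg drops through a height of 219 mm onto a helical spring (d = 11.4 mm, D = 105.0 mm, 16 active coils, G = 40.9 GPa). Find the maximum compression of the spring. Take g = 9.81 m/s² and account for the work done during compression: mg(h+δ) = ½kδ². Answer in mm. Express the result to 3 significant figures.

58.2 mm

k = Gd⁴/(8D³N_a) = (40.9×10³)(11.4⁴)/(8·105.0³·16) = 4.6619 N/mm
W = mg = 2.9 × 9.81 = 28.449 N
½kδ² − Wδ − Wh = 0 → δ = (W + √(W² + 2kWh))/k
δ = (28.449 + √(809.35 + 58090.6))/4.6619 = (28.449 + 242.69)/4.6619 = 58.161 mm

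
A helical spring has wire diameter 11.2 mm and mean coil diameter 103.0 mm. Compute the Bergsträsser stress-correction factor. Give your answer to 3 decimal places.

1.148

C = D/d = 103.0/11.2 = 9.1964
K_B = (4C+2)/(4C−3) = 38.786/33.786 = 1.1480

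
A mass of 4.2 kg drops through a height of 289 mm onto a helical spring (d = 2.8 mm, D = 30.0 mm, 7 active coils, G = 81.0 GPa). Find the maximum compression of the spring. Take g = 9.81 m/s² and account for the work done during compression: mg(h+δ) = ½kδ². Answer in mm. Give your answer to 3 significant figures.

k = Gd⁴/(8D³N_a) = (81.0×10³)(2.8⁴)/(8·30.0³·7) = 3.2928 N/mm
W = mg = 4.2 × 9.81 = 41.202 N
½kδ² − Wδ − Wh = 0 → δ = (W + √(W² + 2kWh))/k
δ = (41.202 + √(1697.6 + 78417.2))/3.2928 = (41.202 + 283.05)/3.2928 = 98.472 mm

98.5 mm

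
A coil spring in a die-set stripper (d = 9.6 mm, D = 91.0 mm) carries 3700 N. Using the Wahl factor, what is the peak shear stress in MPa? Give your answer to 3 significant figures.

Spring index C = D/d = 91.0/9.6 = 9.4792
K_W = (4C−1)/(4C−4) + 0.615/C = 36.917/33.917 + 0.0649 = 1.1533
τ₀ = 8FD/(πd³) = 8·3700·91.0/(π·9.6³) = 2.6936e+06/2779.5 = 969.1 MPa
τ_max = K·τ₀ = 1.1533 × 969.1 = 1117.7 MPa

1120 MPa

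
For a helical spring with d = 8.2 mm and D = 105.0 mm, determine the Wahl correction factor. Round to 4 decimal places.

1.1116

C = D/d = 105.0/8.2 = 12.8049
K_W = (4C−1)/(4C−4) + 0.615/C = 50.220/47.220 + 0.0480 = 1.1116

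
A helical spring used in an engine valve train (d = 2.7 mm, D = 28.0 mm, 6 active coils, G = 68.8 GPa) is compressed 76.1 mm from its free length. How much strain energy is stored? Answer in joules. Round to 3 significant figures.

k = Gd⁴/(8D³N_a) = (68.8×10³)(2.7⁴)/(8·28.0³·6) = 3.47 N/mm
U = ½kδ² = 0.5 × 3.47 × 76.1² = 10048 N·mm = 10.048 J

10.0 J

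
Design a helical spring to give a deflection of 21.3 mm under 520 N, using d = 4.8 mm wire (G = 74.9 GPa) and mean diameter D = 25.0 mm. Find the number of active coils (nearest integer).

13

Required rate k = F/δ = 520/21.3 = 24.413 N/mm
N_a = Gd⁴/(8D³k) = (74.9×10³ × 4.8⁴)/(8 × 25.0³ × 24.413)
    = 3.976e+07 / 3.05164e+06 = 13.03 → 13 coils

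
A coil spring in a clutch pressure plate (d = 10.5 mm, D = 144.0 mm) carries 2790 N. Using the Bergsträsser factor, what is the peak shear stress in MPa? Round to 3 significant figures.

969 MPa

Spring index C = D/d = 144.0/10.5 = 13.7143
K_B = (4C+2)/(4C−3) = 56.857/51.857 = 1.0964
τ₀ = 8FD/(πd³) = 8·2790·144.0/(π·10.5³) = 3.21408e+06/3636.8 = 883.77 MPa
τ_max = K·τ₀ = 1.0964 × 883.77 = 968.98 MPa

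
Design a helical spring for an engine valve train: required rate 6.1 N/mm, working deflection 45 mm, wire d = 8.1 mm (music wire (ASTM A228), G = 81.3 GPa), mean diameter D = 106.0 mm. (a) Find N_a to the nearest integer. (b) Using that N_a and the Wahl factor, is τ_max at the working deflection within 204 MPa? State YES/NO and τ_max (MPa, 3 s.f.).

(a) 6 coils; (b) YES, τ_max = 155 MPa

N_a = Gd⁴/(8D³k) = (81.3×10³)(8.1⁴)/(8·106.0³·6.1) = 6.021 → N_a = 6
Actual rate k = Gd⁴/(8D³·6) = 6.1217 N/mm
Working load F = kδ = 6.1217·45 = 275.48 N
C = 106.0/8.1 = 13.0864; K_W = (4C−1)/(4C−4)+0.615/C = 1.1090
τ_max = K_W·8FD/(πd³) = 1.1090·139.92 = 155.18 MPa
τ_max ≤ 204 MPa → acceptable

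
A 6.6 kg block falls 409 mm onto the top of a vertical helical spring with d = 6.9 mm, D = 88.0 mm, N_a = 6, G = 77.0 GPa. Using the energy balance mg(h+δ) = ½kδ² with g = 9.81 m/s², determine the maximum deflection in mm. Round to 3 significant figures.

112 mm

k = Gd⁴/(8D³N_a) = (77.0×10³)(6.9⁴)/(8·88.0³·6) = 5.3358 N/mm
W = mg = 6.6 × 9.81 = 64.746 N
½kδ² − Wδ − Wh = 0 → δ = (W + √(W² + 2kWh))/k
δ = (64.746 + √(4192 + 282595))/5.3358 = (64.746 + 535.52)/5.3358 = 112.5 mm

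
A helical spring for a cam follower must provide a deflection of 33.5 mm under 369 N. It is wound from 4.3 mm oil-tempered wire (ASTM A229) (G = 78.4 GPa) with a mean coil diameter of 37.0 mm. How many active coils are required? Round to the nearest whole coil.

6

Required rate k = F/δ = 369/33.5 = 11.015 N/mm
N_a = Gd⁴/(8D³k) = (78.4×10³ × 4.3⁴)/(8 × 37.0³ × 11.015)
    = 2.68034e+07 / 4.46351e+06 = 6.005 → 6 coils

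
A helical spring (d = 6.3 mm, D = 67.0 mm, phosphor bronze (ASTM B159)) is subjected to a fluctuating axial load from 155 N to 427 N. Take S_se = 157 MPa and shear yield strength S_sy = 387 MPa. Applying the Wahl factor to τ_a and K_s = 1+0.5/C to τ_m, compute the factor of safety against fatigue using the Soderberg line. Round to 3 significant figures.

0.828

C = D/d = 67.0/6.3 = 10.6349; K_W = (4C−1)/(4C−4)+0.615/C = 1.1357; K_s = 1+0.5/C = 1.0470
F_a = (F_max−F_min)/2 = 136 N; F_m = (F_max+F_min)/2 = 291 N
τ_a = K_W·8F_aD/(πd³) = 1.1357 × 92.797 = 105.39 MPa
τ_m = K_s·8F_mD/(πd³) = 1.0470 × 198.56 = 207.89 MPa
Soderberg: 1/n_f = τ_a/S_se + τ_m/S_sy = 105.39/157 + 207.89/387 = 0.67125 + 0.53719 = 1.2084
n_f = 1/1.2084 = 0.8275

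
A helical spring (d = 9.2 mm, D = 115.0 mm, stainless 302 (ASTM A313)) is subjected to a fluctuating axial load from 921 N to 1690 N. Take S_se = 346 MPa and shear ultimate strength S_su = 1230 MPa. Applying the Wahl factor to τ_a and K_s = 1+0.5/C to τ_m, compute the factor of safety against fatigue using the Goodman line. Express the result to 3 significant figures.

C = D/d = 115.0/9.2 = 12.5000; K_W = (4C−1)/(4C−4)+0.615/C = 1.1144; K_s = 1+0.5/C = 1.0400
F_a = (F_max−F_min)/2 = 384.5 N; F_m = (F_max+F_min)/2 = 1305.5 N
τ_a = K_W·8F_aD/(πd³) = 1.1144 × 144.6 = 161.15 MPa
τ_m = K_s·8F_mD/(πd³) = 1.0400 × 490.97 = 510.6 MPa
Goodman: 1/n_f = τ_a/S_se + τ_m/S_su = 161.15/346 + 510.6/1230 = 0.46574 + 0.41513 = 0.88086
n_f = 1/0.88086 = 1.135

1.14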